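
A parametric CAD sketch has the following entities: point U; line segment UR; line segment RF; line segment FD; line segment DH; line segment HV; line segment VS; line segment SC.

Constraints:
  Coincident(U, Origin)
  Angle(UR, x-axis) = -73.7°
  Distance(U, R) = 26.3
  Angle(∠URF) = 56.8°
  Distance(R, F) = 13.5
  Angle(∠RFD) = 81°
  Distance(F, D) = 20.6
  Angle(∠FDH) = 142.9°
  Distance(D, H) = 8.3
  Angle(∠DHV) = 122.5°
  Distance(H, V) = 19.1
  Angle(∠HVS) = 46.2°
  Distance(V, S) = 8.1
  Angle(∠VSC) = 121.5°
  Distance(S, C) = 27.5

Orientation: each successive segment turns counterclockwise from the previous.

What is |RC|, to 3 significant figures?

34.0

U is at the origin; UR runs at -73.7° with length 26.3, so R = (7.38, -25.2). ∠URF = 56.8° gives RF at 49.5° from the x-axis; with |RF| = 13.5, F = (16.1, -15.0). ∠RFD = 81.0° gives FD at 148° from the x-axis; with |FD| = 20.6, D = (-1.42, -4.21). ∠FDH = 142.9° gives DH at -174° from the x-axis; with |DH| = 8.3, H = (-9.68, -5.02). ∠DHV = 122.5° gives HV at -117° from the x-axis; with |HV| = 19.1, V = (-18.3, -22.1). ∠HVS = 46.2° gives VS at 16.9° from the x-axis; with |VS| = 8.1, S = (-10.6, -19.7). ∠VSC = 121.5° gives SC at 75.4° from the x-axis; with |SC| = 27.5, C = (-3.64, 6.91). Then |RC| = |C − R| = 34.0.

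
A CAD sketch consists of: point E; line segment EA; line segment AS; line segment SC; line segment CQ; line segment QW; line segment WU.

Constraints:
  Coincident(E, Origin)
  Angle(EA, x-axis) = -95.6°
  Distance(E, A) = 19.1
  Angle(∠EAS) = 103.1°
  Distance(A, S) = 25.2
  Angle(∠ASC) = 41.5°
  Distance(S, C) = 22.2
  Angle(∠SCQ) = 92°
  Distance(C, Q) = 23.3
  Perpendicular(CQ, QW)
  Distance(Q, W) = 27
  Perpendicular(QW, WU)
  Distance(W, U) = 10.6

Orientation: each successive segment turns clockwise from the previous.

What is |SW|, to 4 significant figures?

24.55

∠SCQ = 92.0° gives CQ at -39.00° from the x-axis; with |CQ| = 23.3, Q = (5.824, -20.21). The perpendicularity gives QW at right angles to CQ, so QW runs at -129.0°; with |QW| = 27.0, W = (-11.17, -41.19). Then |SW| = |W − S| = 24.55.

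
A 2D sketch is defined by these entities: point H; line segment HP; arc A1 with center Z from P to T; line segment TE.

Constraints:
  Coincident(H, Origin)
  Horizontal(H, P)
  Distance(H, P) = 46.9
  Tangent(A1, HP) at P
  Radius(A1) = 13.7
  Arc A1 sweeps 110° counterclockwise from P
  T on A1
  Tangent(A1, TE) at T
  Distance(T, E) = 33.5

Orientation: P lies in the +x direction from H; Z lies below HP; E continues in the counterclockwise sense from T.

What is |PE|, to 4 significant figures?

49.89

H is at the origin; HP is horizontal with |HP| = 46.9 and P on the +x side, so P = (46.90, 0.000). The tangent condition forces ZP to be normal to HP, so Z = P + (0, -13.7) = (46.90, -13.70). On A1, P sits at bearing 90° from Z; a 110° counterclockwise sweep puts T at bearing 200°, so T = Z + 13.7·(cos 200°, sin 200°) = (34.03, -18.39). The tangent condition forces ZT to be normal to TE, so TE runs along (−sin 200°, cos 200°); with |TE| = 33.5, E = (45.48, -49.87). Then |PE| = |E − P| = 49.89.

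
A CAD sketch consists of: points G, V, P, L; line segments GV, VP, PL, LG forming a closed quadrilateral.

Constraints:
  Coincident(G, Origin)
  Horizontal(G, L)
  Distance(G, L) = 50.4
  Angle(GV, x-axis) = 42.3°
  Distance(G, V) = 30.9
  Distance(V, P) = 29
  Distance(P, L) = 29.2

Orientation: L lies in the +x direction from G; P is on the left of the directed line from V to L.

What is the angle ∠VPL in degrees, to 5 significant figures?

72.743°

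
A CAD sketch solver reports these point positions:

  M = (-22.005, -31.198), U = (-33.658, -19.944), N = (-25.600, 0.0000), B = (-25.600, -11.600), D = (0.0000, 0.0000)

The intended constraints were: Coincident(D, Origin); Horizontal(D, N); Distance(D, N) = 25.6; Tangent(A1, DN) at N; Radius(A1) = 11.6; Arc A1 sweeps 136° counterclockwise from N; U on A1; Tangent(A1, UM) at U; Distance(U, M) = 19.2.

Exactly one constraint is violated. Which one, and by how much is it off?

Distance(U, M) = 19.2 — off by 3.00.

D = (0.00, 0.00) ✓; D.y = 0.00, N.y = 0.00 ✓; |DN| = 25.60 ✓; ∠(BN, ND) = 90.00° ✓; |BN| = 11.60 ✓; bearing(B→U) − bearing(B→N) = 136.0° ✓; |BU| = 11.60 ✓; ∠(BU, UM) = 90.00° ✓; |UM| = 16.20 ✗.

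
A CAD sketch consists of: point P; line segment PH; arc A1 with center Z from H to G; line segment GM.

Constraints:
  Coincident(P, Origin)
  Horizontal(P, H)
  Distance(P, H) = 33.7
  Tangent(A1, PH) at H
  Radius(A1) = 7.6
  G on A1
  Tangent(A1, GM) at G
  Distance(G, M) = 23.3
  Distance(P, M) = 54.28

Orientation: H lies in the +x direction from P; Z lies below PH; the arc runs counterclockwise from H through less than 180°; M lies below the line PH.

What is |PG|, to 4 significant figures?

31.56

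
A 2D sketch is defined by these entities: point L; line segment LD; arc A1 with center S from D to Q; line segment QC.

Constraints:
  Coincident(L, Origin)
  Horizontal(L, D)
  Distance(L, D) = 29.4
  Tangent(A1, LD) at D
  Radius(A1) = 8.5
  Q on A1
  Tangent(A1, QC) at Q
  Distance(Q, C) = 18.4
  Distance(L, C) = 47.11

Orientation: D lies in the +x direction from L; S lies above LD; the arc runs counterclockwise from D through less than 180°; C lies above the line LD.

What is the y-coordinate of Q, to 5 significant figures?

7.9464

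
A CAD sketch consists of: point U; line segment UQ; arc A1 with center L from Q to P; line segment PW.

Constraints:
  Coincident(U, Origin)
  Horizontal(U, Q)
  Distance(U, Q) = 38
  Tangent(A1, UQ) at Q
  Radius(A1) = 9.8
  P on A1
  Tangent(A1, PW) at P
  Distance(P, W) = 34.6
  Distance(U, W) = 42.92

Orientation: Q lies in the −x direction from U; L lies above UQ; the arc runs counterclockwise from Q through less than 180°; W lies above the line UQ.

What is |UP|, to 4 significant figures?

29.49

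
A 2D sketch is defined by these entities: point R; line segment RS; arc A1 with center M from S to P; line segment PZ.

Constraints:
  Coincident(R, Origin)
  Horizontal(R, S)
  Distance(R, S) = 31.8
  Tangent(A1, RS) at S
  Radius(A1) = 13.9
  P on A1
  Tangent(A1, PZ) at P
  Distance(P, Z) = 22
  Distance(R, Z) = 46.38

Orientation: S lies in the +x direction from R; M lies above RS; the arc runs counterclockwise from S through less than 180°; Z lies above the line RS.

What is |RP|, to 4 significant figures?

47.76

Checks: |MP| = 13.90 ✓; ∠(MP, PZ) = 90.00° ✓; |PZ| = 22.00 ✓; |RZ| = 46.38 ✓.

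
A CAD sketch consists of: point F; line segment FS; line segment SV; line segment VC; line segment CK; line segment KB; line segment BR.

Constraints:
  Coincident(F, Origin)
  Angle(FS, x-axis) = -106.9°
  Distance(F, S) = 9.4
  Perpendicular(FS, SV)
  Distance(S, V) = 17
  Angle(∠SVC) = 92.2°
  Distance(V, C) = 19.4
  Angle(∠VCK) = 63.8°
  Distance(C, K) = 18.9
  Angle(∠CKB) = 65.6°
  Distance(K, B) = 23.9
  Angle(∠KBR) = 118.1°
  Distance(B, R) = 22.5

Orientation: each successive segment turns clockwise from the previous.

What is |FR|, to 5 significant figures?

39.872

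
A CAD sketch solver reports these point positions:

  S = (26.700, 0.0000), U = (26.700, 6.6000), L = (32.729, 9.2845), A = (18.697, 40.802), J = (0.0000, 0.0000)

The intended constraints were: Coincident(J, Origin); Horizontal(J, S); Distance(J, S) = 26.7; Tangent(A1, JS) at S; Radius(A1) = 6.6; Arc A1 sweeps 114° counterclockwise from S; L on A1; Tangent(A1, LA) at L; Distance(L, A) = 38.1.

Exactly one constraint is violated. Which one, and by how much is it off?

Distance(L, A) = 38.1 — off by 3.60.

J = (0.00, 0.00) ✓; J.y = 0.00, S.y = 0.00 ✓; |JS| = 26.70 ✓; ∠(US, SJ) = 90.00° ✓; |US| = 6.600 ✓; bearing(U→L) − bearing(U→S) = 114.0° ✓; |UL| = 6.600 ✓; ∠(UL, LA) = 90.00° ✓; |LA| = 34.50 ✗.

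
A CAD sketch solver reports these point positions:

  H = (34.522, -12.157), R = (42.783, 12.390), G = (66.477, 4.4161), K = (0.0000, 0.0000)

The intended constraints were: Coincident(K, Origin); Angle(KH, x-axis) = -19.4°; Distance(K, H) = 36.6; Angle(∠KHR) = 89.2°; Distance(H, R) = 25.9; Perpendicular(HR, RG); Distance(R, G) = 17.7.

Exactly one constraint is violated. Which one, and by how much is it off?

Distance(R, G) = 17.7 — off by 7.30.

K = (0.00, 0.00) ✓; KH at -19.40° ✓; |KH| = 36.60 ✓; ∠KHR = 89.20° ✓; |HR| = 25.90 ✓; ∠(HR, RG) = 90.00° ✓; |RG| = 25.00 ✗.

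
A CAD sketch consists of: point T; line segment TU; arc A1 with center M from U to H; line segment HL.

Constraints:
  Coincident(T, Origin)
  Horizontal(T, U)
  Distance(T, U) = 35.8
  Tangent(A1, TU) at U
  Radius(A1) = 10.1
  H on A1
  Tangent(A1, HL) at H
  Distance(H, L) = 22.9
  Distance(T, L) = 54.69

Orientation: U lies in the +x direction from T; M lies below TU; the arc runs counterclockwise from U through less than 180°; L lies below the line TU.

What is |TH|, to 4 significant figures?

32.57

Checks: T.y = 0.00, U.y = 0.00 ✓; |MH| = 10.10 ✓; ∠(MH, HL) = 90.00° ✓; |HL| = 22.90 ✓; |TL| = 54.69 ✓.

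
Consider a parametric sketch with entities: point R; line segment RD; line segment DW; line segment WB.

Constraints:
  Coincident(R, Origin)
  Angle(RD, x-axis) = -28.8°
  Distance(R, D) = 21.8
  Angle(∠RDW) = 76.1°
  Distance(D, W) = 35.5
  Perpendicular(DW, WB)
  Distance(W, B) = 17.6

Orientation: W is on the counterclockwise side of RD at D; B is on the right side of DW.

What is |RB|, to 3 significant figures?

49.2

R is at the origin; RD runs at -28.8° with length 21.8, so D = 21.8·(cos -28.8°, sin -28.8°) = (19.1, -10.5). ∠RDW = 76.1°, so DW runs at -28.8° + (180° − 76.1°) = 75.1° from the x-axis; with |DW| = 35.5, W = D + 35.5·(cos 75.1°, sin 75.1°) = (28.2, 23.8). The perpendicularity gives WB at right angles to DW; with |WB| = 17.6 on the right of DW, B = W + 17.6·(0.966, -0.257) = (45.2, 19.3). Then |RB| = |B − R| = 49.2.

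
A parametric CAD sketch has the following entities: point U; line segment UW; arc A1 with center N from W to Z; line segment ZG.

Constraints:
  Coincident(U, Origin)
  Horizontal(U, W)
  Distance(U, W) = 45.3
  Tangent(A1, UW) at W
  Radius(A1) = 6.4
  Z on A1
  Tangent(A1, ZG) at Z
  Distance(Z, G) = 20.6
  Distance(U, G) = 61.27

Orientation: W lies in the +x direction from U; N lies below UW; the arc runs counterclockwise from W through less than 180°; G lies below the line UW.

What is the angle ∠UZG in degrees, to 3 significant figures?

152°

Checks: |NZ| = 6.400 ✓; ∠(NZ, ZG) = 90.00° ✓; |ZG| = 20.60 ✓; |UG| = 61.27 ✓.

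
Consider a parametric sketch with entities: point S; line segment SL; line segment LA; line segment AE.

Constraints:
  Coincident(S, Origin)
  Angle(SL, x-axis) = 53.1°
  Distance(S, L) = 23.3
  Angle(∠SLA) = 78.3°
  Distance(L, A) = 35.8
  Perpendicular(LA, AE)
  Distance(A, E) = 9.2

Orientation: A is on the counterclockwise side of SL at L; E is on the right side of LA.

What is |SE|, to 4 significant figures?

44.62

S is at the origin; SL runs at 53.1° with length 23.3, so L = 23.3·(cos 53.1°, sin 53.1°) = (13.99, 18.63). ∠SLA = 78.3°, so LA runs at 53.1° + (180° − 78.3°) = 154.8° from the x-axis; with |LA| = 35.8, A = L + 35.8·(cos 154.8°, sin 154.8°) = (-18.40, 33.88). The perpendicularity gives AE at right angles to LA; with |AE| = 9.2 on the right of LA, E = A + 9.2·(0.4258, 0.9048) = (-14.49, 42.20). Then |SE| = |E − S| = 44.62.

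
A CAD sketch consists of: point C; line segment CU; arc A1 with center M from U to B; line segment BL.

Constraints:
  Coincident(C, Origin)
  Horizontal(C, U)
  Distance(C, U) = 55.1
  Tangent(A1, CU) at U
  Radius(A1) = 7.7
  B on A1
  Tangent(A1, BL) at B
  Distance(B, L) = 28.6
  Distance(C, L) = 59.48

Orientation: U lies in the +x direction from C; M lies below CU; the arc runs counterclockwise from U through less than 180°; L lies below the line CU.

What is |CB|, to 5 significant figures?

48.012

Checks: |MB| = 7.700 ✓; ∠(MB, BL) = 90.00° ✓; |BL| = 28.60 ✓; |CL| = 59.48 ✓.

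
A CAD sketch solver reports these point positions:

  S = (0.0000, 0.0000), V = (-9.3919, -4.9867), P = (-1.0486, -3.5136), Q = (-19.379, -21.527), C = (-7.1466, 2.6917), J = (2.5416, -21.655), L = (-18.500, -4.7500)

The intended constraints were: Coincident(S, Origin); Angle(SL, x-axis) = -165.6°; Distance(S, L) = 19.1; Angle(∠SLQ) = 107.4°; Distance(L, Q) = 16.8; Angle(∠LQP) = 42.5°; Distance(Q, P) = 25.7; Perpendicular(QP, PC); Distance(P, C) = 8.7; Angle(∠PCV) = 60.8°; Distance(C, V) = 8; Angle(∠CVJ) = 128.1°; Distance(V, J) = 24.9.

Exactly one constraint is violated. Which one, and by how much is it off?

Distance(V, J) = 24.9 — off by 4.40.

S = (0.00, 0.00) ✓; SL at -165.6° ✓; |SL| = 19.10 ✓; ∠SLQ = 107.4° ✓; |LQ| = 16.80 ✓; ∠LQP = 42.50° ✓; |QP| = 25.70 ✓; ∠(QP, PC) = 90.00° ✓; |PC| = 8.700 ✓; ∠PCV = 60.80° ✓; |CV| = 8.000 ✓; ∠CVJ = 128.1° ✓; |VJ| = 20.50 ✗.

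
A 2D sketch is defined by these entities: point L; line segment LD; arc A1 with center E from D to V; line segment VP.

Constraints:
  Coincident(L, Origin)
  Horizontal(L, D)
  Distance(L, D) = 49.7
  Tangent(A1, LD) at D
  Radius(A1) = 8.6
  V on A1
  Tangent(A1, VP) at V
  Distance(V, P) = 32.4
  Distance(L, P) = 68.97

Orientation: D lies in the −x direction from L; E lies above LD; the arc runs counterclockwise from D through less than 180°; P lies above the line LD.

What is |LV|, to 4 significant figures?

43.54

L is at the origin; LD is horizontal with |LD| = 49.7 and D on the −x side, so D = (-49.70, 0.000). Tangency of A1 to LD means the radius ED is perpendicular to LD, so E = D + (0, 8.6) = (-49.70, 8.600). Since EV ⟂ VP (tangency), |EP| = √(8.6² + 32.4²) = 33.52 regardless of where V sits on A1. So P lies on both circle(L, 68.97) and circle(E, 33.52); the above-LD intersection is P = (-54.93, 41.71). V is the foot of the tangent from P: V = (-41.83, 12.08).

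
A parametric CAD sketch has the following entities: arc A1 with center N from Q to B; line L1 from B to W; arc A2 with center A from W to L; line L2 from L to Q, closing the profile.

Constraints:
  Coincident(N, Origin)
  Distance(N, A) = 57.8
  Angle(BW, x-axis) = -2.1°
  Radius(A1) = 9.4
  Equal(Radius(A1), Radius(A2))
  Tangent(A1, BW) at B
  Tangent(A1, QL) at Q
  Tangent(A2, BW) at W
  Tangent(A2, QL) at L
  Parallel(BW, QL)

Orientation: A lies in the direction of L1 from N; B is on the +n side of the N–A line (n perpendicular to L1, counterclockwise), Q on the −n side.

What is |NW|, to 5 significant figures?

58.559

The slot axis is L1's direction at -2.1°, so u = (cos -2.1°, sin -2.1°) = (0.99933, -0.036644) and n = (−sin -2.1°, cos -2.1°) = (0.036644, 0.99933). N is at the origin and A lies 57.8 along u from N, so A = 57.8·u = (57.761, -2.1180). Tangency of A1 to both parallel lines with radius 9.4 puts B and Q at N ± 9.4·n: B = (0.34445, 9.3937), Q = (-0.34445, -9.3937). Equal radii place W and L the same way about A: W = A + 9.4·n = (58.106, 7.2757), L = A − 9.4·n = (57.417, -11.512). Then |NW| = |W − N| = 58.559.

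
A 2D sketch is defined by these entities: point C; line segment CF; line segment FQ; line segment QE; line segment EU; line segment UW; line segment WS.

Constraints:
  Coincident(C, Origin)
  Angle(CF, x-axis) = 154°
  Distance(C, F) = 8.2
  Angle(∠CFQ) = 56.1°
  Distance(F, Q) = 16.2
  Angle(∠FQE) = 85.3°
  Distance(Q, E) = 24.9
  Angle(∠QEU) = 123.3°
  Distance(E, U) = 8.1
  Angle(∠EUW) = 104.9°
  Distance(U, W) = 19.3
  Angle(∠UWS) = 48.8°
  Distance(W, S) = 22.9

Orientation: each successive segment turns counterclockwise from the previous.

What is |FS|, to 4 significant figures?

21.61

C is at the origin; CF runs at 154.0° with length 8.2, so F = (-7.370, 3.595). ∠CFQ = 56.1° gives FQ at -82.10° from the x-axis; with |FQ| = 16.2, Q = (-5.144, -12.45). ∠FQE = 85.3° gives QE at 12.60° from the x-axis; with |QE| = 24.9, E = (19.16, -7.020). ∠QEU = 123.3° gives EU at 69.30° from the x-axis; with |EU| = 8.1, U = (22.02, 0.5573). ∠EUW = 104.9° gives UW at 144.4° from the x-axis; with |UW| = 19.3, W = (6.327, 11.79). ∠UWS = 48.8° gives WS at -84.40° from the x-axis; with |WS| = 22.9, S = (8.562, -11.00). Then |FS| = |S − F| = 21.61.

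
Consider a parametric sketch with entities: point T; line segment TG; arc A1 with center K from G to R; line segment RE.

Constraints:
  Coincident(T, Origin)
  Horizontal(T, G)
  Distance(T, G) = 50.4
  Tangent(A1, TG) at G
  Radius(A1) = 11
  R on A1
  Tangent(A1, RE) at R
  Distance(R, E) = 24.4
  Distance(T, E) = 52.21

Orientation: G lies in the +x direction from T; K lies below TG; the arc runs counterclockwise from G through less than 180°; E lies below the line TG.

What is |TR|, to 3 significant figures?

40.8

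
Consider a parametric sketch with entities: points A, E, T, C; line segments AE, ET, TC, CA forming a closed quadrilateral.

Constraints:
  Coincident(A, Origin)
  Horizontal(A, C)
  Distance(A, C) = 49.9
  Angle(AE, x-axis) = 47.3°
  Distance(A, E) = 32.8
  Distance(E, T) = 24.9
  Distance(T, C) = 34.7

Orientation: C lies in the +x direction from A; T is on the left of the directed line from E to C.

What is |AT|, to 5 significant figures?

56.562

A is at the origin; A and C share the same y with |AC| = 49.9 and C in +x, so C = (49.9, 0). AE runs at 47.3° with |AE| = 32.8, so E = (22.244, 24.105). T is determined by |ET| = 24.9 and |TC| = 34.7 together: it lies at the intersection of circle(E, 24.9) and circle(C, 34.7). With |EC| = 36.687, the foot of the radical line on EC is 10.383 from E and the perpendicular offset is √(24.9² − 10.383²) = 22.632. Taking the left-of-EC solution: T = (44.941, 34.344).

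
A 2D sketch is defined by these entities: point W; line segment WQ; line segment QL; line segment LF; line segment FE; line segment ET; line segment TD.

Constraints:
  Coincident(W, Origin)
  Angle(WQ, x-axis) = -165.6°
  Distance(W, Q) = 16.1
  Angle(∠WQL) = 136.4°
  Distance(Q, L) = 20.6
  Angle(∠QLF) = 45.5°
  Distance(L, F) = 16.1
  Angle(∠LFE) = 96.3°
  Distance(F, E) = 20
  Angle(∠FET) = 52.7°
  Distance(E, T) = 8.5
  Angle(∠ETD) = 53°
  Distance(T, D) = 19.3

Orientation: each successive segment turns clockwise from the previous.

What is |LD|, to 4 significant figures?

30.06

W is at the origin; WQ runs at -165.6° with length 16.1, so Q = (-15.59, -4.004). ∠WQL = 136.4° gives QL at 150.8° from the x-axis; with |QL| = 20.6, L = (-33.58, 6.046). ∠QLF = 45.5° gives LF at 16.30° from the x-axis; with |LF| = 16.1, F = (-18.12, 10.56). ∠LFE = 96.3° gives FE at -67.40° from the x-axis; with |FE| = 20.0, E = (-10.44, -7.899). ∠FET = 52.7° gives ET at 165.3° from the x-axis; with |ET| = 8.5, T = (-18.66, -5.743). ∠ETD = 53.0° gives TD at 38.30° from the x-axis; with |TD| = 19.3, D = (-3.513, 6.219). Then |LD| = |D − L| = 30.06.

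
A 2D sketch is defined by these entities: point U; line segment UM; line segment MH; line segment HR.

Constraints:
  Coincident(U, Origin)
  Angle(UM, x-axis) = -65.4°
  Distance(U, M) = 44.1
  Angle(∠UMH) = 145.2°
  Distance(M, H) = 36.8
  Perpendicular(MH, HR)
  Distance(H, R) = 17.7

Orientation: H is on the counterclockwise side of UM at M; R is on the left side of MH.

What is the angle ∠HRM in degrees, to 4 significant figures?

64.31°

U is at the origin; UM runs at -65.4° with length 44.1, so M = 44.1·(cos -65.4°, sin -65.4°) = (18.36, -40.10). ∠UMH = 145.2°, so MH runs at -65.4° + (180° − 145.2°) = -30.60° from the x-axis; with |MH| = 36.8, H = M + 36.8·(cos -30.60°, sin -30.60°) = (50.03, -58.83). MH is perpendicular to HR; with |HR| = 17.7 on the left of MH, R = H + 17.7·(0.5090, 0.8607) = (59.04, -43.59). Then cos ∠HRM = RH·RM / (|RH||RM|), giving 64.31°.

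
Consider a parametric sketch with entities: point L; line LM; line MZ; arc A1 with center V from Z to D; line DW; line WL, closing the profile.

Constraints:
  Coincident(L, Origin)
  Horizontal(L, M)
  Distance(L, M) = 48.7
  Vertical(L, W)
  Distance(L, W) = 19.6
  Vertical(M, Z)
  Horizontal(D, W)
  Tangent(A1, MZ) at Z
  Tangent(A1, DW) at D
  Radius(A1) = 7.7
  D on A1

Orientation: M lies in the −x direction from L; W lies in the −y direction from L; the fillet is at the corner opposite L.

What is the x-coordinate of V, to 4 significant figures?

-41.00

LW is vertical with |LW| = 19.6 and W on the −y side, so W = (0.000, -19.60). The virtual corner opposite L is at (-48.70, -19.60). A1 meets MZ tangentially, so VZ is at right angles to MZ and the tangent condition forces VD to be normal to DW, with radius 7.7, so the center V sits 7.7 in from both sides at V = (-41.00, -11.90). So V.x = -41.00.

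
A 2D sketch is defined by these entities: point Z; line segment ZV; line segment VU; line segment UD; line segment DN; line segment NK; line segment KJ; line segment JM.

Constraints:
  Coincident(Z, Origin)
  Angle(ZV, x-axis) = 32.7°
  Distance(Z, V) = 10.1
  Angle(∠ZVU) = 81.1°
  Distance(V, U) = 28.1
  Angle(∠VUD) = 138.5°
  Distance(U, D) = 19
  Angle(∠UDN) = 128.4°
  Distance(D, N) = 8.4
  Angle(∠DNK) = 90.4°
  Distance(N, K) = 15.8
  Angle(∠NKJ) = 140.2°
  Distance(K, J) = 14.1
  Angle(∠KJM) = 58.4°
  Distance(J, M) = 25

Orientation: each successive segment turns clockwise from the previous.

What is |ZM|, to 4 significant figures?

38.67

∠NKJ = 140.2° gives KJ at 71.30° from the x-axis; with |KJ| = 14.1, J = (5.037, -13.23). ∠KJM = 58.4° gives JM at -50.30° from the x-axis; with |JM| = 25.0, M = (21.01, -32.46). Then |ZM| = |M − Z| = 38.67.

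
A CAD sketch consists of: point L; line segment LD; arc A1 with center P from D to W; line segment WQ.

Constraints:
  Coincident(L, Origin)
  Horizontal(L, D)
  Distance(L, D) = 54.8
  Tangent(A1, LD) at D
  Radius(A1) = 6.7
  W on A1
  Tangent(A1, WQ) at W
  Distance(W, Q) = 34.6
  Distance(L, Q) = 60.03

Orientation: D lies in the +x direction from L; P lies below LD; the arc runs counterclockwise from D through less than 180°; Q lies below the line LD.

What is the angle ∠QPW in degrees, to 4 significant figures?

79.04°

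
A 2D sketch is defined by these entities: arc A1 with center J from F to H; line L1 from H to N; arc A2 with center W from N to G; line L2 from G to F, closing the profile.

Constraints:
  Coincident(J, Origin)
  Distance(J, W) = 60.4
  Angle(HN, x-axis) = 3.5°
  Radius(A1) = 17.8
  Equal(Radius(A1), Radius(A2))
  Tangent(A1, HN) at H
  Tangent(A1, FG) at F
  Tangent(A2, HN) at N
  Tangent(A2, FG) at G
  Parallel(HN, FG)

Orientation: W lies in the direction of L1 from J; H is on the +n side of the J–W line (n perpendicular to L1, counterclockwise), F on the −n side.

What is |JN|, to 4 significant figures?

62.97

Tangency of A1 to both parallel lines with radius 17.8 puts H and F at J ± 17.8·n: H = (-1.087, 17.77), F = (1.087, -17.77). Equal radii place N and G the same way about W: N = W + 17.8·n = (59.20, 21.45), G = W − 17.8·n = (61.37, -14.08). Then |JN| = |N − J| = 62.97.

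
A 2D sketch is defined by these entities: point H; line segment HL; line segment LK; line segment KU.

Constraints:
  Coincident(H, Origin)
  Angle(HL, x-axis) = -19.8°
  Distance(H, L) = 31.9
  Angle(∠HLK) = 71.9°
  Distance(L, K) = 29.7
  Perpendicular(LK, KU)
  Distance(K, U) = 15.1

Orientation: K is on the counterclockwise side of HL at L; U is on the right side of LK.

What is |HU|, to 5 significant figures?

49.545

H is at the origin; HL runs at -19.8° with length 31.9, so L = 31.9·(cos -19.8°, sin -19.8°) = (30.014, -10.806). ∠HLK = 71.9°, so LK runs at -19.8° + (180° − 71.9°) = 88.300° from the x-axis; with |LK| = 29.7, K = L + 29.7·(cos 88.300°, sin 88.300°) = (30.895, 18.881). The perpendicularity gives KU at right angles to LK; with |KU| = 15.1 on the right of LK, U = K + 15.1·(0.99956, -0.029666) = (45.989, 18.433). Then |HU| = |U − H| = 49.545.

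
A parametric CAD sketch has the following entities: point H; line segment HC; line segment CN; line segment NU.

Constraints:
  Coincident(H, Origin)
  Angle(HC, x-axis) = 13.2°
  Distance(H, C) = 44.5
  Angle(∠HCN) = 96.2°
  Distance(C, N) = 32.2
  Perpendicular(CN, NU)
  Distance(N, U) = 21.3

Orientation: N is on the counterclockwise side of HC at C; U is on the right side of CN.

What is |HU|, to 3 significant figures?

75.3

∠HCN = 96.2°, so CN runs at 13.2° + (180° − 96.2°) = 97.0° from the x-axis; with |CN| = 32.2, N = C + 32.2·(cos 97.0°, sin 97.0°) = (39.4, 42.1). CN is perpendicular to NU; with |NU| = 21.3 on the right of CN, U = N + 21.3·(0.993, 0.122) = (60.5, 44.7). Then |HU| = |U − H| = 75.3.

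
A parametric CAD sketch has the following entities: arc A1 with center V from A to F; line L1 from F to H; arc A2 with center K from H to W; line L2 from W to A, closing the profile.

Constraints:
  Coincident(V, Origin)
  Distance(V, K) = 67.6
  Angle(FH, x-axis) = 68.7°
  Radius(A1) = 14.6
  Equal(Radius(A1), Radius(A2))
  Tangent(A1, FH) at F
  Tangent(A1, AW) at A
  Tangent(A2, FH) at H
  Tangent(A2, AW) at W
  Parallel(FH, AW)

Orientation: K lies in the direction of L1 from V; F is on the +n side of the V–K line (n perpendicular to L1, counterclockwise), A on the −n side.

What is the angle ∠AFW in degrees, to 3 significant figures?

66.6°

The slot axis is L1's direction at 68.7°, so u = (cos 68.7°, sin 68.7°) = (0.363, 0.932) and n = (−sin 68.7°, cos 68.7°) = (-0.932, 0.363). V is at the origin and K lies 67.6 along u from V, so K = 67.6·u = (24.6, 63.0). Tangency of A1 to both parallel lines with radius 14.6 puts F and A at V ± 14.6·n: F = (-13.6, 5.30), A = (13.6, -5.30). Equal radii place H and W the same way about K: H = K + 14.6·n = (11.0, 68.3), W = K − 14.6·n = (38.2, 57.7). Then cos ∠AFW = FA·FW / (|FA||FW|), giving 66.6°.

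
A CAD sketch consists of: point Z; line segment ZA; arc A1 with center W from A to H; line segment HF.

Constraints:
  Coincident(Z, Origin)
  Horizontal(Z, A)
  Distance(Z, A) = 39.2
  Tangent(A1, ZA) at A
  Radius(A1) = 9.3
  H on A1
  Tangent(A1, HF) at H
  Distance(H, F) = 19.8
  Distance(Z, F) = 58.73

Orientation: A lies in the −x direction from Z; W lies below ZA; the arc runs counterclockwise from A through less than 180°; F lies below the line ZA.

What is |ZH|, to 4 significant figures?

48.89

Z is at the origin; ZA is horizontal with |ZA| = 39.2 and A on the −x side, so A = (-39.20, 0.000). The tangent condition forces WA to be normal to ZA, so W = A + (0, -9.3) = (-39.20, -9.300). Since WH ⟂ HF (tangency), |WF| = √(9.3² + 19.8²) = 21.88 regardless of where H sits on A1. So F lies on both circle(Z, 58.73) and circle(W, 21.88); the below-ZA intersection is F = (-52.22, -26.88). H is the foot of the tangent from F: H = (-48.32, -7.468).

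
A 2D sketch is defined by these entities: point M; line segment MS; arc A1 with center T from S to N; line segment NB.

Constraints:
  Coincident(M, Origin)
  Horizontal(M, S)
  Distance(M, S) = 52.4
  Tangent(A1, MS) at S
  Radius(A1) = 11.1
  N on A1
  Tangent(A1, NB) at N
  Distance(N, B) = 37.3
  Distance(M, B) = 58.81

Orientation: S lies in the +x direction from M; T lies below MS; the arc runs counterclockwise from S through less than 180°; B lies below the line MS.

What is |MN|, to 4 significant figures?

42.49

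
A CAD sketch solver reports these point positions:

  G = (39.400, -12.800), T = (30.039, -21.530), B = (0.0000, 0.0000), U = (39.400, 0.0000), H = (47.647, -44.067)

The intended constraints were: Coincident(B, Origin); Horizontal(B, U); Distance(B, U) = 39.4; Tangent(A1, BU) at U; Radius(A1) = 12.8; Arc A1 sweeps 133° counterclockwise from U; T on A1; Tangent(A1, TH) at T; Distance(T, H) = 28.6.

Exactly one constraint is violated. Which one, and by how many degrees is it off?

Tangent(A1, TH) at T — off by 5.00°.

B = (0.00, 0.00) ✓; B.y = 0.00, U.y = 0.00 ✓; |BU| = 39.40 ✓; ∠(GU, UB) = 90.00° ✓; |GU| = 12.80 ✓; bearing(G→T) − bearing(G→U) = 133.0° ✓; |GT| = 12.80 ✓; ∠(GT, TH) = 95.00° ✗; |TH| = 28.60 ✓.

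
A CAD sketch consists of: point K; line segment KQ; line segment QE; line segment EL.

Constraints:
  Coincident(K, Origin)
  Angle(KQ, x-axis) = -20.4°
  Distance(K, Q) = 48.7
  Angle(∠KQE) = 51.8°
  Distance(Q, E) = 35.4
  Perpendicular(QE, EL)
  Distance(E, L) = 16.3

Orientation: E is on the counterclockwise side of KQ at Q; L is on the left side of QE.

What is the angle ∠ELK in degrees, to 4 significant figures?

166.5°

K is at the origin; KQ runs at -20.4° with length 48.7, so Q = 48.7·(cos -20.4°, sin -20.4°) = (45.65, -16.98). ∠KQE = 51.8°, so QE runs at -20.4° + (180° − 51.8°) = 107.8° from the x-axis; with |QE| = 35.4, E = Q + 35.4·(cos 107.8°, sin 107.8°) = (34.82, 16.73). QE is perpendicular to EL; with |EL| = 16.3 on the left of QE, L = E + 16.3·(-0.9521, -0.3057) = (19.30, 11.75). Then cos ∠ELK = LE·LK / (|LE||LK|), giving 166.5°.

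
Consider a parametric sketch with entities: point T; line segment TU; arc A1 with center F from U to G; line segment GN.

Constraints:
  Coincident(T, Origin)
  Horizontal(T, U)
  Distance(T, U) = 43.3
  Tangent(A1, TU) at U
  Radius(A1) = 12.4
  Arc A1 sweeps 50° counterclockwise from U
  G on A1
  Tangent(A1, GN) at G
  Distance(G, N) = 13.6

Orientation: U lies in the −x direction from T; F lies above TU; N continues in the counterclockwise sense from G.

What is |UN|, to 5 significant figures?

23.520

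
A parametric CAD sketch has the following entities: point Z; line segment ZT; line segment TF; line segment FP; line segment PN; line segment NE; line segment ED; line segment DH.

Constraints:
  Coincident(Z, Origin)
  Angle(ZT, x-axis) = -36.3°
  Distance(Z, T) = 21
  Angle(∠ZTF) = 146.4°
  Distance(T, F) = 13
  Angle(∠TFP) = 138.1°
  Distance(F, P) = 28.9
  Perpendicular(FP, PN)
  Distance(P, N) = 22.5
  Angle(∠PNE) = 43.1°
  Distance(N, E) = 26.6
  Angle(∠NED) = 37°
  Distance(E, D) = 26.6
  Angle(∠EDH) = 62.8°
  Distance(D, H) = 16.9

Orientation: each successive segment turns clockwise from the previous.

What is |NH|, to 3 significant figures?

2.56

Z is at the origin; ZT runs at -36.3° with length 21.0, so T = (16.9, -12.4). ∠ZTF = 146.4° gives TF at -69.9° from the x-axis; with |TF| = 13.0, F = (21.4, -24.6). ∠TFP = 138.1° gives FP at -112° from the x-axis; with |FP| = 28.9, P = (10.7, -51.5). The perpendicularity gives PN at right angles to FP, so PN runs at 158°; with |PN| = 22.5, N = (-10.2, -43.1). ∠PNE = 43.1° gives NE at 21.3° from the x-axis; with |NE| = 26.6, E = (14.6, -33.5). ∠NED = 37.0° gives ED at -122° from the x-axis; with |ED| = 26.6, D = (0.574, -56.1). ∠EDH = 62.8° gives DH at 121° from the x-axis; with |DH| = 16.9, H = (-8.16, -41.6). Then |NH| = |H − N| = 2.56.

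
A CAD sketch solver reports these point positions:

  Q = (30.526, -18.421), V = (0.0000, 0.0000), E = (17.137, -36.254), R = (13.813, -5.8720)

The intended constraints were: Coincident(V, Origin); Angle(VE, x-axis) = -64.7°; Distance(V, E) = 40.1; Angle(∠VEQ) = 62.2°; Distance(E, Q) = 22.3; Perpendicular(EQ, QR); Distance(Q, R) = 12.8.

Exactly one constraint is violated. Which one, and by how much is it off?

Distance(Q, R) = 12.8 — off by 8.10.

V = (0.00, 0.00) ✓; VE at -64.70° ✓; |VE| = 40.10 ✓; ∠VEQ = 62.20° ✓; |EQ| = 22.30 ✓; ∠(EQ, QR) = 90.00° ✓; |QR| = 20.90 ✗.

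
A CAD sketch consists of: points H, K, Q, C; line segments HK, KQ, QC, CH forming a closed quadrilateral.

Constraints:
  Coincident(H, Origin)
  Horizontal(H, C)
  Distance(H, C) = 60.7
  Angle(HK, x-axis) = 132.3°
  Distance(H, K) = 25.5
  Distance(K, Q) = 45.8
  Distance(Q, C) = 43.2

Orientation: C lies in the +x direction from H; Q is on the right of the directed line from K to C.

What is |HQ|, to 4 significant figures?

21.01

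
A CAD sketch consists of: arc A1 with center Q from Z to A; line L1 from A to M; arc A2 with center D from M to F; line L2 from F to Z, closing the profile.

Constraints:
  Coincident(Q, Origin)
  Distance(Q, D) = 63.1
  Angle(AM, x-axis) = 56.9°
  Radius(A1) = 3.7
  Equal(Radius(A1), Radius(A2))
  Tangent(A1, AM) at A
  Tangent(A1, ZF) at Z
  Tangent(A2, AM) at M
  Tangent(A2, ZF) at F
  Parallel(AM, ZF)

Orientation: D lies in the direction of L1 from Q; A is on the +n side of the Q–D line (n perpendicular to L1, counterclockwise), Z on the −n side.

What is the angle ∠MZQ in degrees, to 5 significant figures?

83.311°

Tangency of A1 to both parallel lines with radius 3.7 puts A and Z at Q ± 3.7·n: A = (-3.0996, 2.0206), Z = (3.0996, -2.0206). Equal radii place M and F the same way about D: M = D + 3.7·n = (31.359, 54.881), F = D − 3.7·n = (37.559, 50.839). Then cos ∠MZQ = ZM·ZQ / (|ZM||ZQ|), giving 83.311°.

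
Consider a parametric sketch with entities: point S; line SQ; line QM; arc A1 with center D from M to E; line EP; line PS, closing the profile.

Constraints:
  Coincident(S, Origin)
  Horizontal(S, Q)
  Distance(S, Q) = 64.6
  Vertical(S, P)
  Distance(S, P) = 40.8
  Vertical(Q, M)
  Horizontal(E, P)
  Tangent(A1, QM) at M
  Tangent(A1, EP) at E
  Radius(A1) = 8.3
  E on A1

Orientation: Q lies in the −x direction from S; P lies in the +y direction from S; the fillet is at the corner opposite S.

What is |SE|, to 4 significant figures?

69.53

S is at the origin; SQ is horizontal with |SQ| = 64.6 and Q on the −x side, so Q = (-64.60, 0.000). S and P share the same x with |SP| = 40.8 and P on the +y side, so P = (0.000, 40.80). The virtual corner opposite S is at (-64.60, 40.80). A1 meets QM tangentially, so DM is at right angles to QM and tangency of A1 to EP means the radius DE is perpendicular to EP, with radius 8.3, so the center D sits 8.3 in from both sides at D = (-56.30, 32.50). That places the tangent points at M = (-64.60, 32.50) on QM and E = (-56.30, 40.80) on EP. Then |SE| = |E − S| = 69.53.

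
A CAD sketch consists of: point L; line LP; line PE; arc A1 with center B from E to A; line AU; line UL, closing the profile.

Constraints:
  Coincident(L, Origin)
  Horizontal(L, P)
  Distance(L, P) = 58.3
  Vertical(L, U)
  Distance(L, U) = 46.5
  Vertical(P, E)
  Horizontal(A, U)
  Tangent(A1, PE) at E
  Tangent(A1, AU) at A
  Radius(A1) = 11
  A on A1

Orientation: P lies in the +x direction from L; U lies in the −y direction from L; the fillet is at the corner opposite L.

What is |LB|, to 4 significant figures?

59.14

LU is vertical with |LU| = 46.5 and U on the −y side, so U = (0.000, -46.50). The virtual corner opposite L is at (58.30, -46.50). The tangent condition forces BE to be normal to PE and the tangent condition forces BA to be normal to AU, with radius 11.0, so the center B sits 11.0 in from both sides at B = (47.30, -35.50). Then |LB| = |B − L| = 59.14.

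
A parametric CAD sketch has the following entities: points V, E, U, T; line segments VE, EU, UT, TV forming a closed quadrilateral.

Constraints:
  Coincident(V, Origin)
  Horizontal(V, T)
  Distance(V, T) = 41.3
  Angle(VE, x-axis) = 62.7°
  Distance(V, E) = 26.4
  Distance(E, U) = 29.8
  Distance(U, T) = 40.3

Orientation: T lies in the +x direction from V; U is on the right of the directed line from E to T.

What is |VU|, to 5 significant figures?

4.4560

V is at the origin; VT is horizontal with |VT| = 41.3 and T in +x, so T = (41.3, 0). VE runs at 62.7° with |VE| = 26.4, so E = (12.108, 23.459). U is determined by |EU| = 29.8 and |UT| = 40.3 together: it lies at the intersection of circle(E, 29.8) and circle(T, 40.3). With |ET| = 37.450, the foot of the radical line on ET is 8.8979 from E and the perpendicular offset is √(29.8² − 8.8979²) = 28.441. Taking the right-of-ET solution: U = (1.2283, -4.2833).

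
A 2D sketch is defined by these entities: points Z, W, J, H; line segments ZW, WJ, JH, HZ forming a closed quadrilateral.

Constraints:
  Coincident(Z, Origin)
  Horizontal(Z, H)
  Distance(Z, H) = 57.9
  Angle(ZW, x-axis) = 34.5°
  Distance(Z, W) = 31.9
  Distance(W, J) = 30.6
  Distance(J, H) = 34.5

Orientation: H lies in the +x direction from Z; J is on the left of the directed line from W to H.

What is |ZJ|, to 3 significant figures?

62.5

Z is at the origin; Z and H share the same y with |ZH| = 57.9 and H in +x, so H = (57.9, 0). ZW runs at 34.5° with |ZW| = 31.9, so W = (26.3, 18.1). J is determined by |WJ| = 30.6 and |JH| = 34.5 together: it lies at the intersection of circle(W, 30.6) and circle(H, 34.5). With |WH| = 36.4, the foot of the radical line on WH is 14.7 from W and the perpendicular offset is √(30.6² − 14.7²) = 26.8. Taking the left-of-WH solution: J = (52.4, 34.1).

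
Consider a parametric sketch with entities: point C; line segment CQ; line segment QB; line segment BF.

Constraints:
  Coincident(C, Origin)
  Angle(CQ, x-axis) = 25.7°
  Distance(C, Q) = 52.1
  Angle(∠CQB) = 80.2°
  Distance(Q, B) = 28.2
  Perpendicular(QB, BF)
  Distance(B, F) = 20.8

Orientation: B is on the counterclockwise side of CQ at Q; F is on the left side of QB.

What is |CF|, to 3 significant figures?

36.1

C is at the origin; CQ runs at 25.7° with length 52.1, so Q = 52.1·(cos 25.7°, sin 25.7°) = (46.9, 22.6). ∠CQB = 80.2°, so QB runs at 25.7° + (180° − 80.2°) = 126° from the x-axis; with |QB| = 28.2, B = Q + 28.2·(cos 126°, sin 126°) = (30.6, 45.6). QB ⟂ BF; with |BF| = 20.8 on the left of QB, F = B + 20.8·(-0.814, -0.581) = (13.6, 33.5). Then |CF| = |F − C| = 36.1.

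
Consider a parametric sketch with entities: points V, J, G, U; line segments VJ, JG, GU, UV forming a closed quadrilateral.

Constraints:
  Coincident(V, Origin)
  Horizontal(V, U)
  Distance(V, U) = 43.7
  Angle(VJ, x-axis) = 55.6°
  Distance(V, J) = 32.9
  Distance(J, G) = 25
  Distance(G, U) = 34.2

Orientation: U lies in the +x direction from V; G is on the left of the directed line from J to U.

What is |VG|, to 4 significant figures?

54.60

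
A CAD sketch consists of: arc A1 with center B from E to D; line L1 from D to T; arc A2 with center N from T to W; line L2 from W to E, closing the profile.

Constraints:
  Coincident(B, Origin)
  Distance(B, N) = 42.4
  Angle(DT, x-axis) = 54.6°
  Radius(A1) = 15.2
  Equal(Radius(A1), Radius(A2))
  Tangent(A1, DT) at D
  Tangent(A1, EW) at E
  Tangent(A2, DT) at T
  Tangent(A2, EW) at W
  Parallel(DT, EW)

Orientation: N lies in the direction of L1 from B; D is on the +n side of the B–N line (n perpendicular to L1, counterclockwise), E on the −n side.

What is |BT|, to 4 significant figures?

45.04

The slot axis is L1's direction at 54.6°, so u = (cos 54.6°, sin 54.6°) = (0.5793, 0.8151) and n = (−sin 54.6°, cos 54.6°) = (-0.8151, 0.5793). B is at the origin and N lies 42.4 along u from B, so N = 42.4·u = (24.56, 34.56). Tangency of A1 to both parallel lines with radius 15.2 puts D and E at B ± 15.2·n: D = (-12.39, 8.805), E = (12.39, -8.805). Equal radii place T and W the same way about N: T = N + 15.2·n = (12.17, 43.37), W = N − 15.2·n = (36.95, 25.76). Then |BT| = |T − B| = 45.04.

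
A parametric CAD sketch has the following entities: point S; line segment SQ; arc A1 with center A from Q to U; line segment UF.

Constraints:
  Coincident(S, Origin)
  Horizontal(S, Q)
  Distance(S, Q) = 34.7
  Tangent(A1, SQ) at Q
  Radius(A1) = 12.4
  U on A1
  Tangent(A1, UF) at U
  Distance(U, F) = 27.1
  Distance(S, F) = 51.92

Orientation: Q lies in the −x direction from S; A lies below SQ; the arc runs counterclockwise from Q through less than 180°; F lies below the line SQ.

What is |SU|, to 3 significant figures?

49.0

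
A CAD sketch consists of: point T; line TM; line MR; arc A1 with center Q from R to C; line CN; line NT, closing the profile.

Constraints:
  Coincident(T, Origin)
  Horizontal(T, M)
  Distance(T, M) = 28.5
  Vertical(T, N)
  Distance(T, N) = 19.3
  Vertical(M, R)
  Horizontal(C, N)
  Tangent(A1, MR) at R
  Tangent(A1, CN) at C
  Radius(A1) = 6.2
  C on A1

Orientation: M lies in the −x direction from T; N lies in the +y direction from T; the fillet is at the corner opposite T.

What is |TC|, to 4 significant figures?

29.49

T is at the origin; T and M share the same y with |TM| = 28.5 and M on the −x side, so M = (-28.50, 0.000). TN is vertical with |TN| = 19.3 and N on the +y side, so N = (0.000, 19.30). The virtual corner opposite T is at (-28.50, 19.30). A1 meets MR tangentially, so QR is at right angles to MR and A1 meets CN tangentially, so QC is at right angles to CN, with radius 6.2, so the center Q sits 6.2 in from both sides at Q = (-22.30, 13.10). That places the tangent points at R = (-28.50, 13.10) on MR and C = (-22.30, 19.30) on CN. Then |TC| = |C − T| = 29.49.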